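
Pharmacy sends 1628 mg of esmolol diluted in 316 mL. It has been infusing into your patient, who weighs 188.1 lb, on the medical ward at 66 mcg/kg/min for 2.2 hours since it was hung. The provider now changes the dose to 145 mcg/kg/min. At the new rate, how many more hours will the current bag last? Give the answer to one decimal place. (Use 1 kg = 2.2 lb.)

Initial rate:
Weight = 188.1 lb ÷ 2.2 lb/kg = 85.5 kg
Dose = 66 mcg/kg/min × 85.5 kg = 5643 mcg/min
5643 mcg/min × 60 min/hr = 338580 mcg/hr
Concentration = 1628 mg ÷ 316 mL = 5.151899 mg/mL = 5151.899 mcg/mL
Rate = 338580 mcg/hr ÷ 5151.899 mcg/mL = 65.71946 mL/hr
Volume infused so far = 65.71946 mL/hr × 2.2 hr = 144.5828 mL
Volume remaining = 316 − 144.5828 = 171.4172 mL
New rate:
Dose = 145 mcg/kg/min × 85.5 kg = 12397.5 mcg/min
12397.5 mcg/min × 60 min/hr = 743850 mcg/hr
Rate = 743850 mcg/hr ÷ 5151.899 mcg/mL = 144.3837 mL/hr
Time remaining = 171.4172 mL ÷ 144.3837 mL/hr = 1.187234 hr

1.2 hours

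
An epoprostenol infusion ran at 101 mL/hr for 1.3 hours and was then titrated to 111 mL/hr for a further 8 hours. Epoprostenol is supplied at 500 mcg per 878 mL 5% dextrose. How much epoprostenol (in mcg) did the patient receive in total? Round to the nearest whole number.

580 mcg

Concentration = 500 mcg ÷ 878 mL = 0.5694761 mcg/mL
Stage 1: 101 mL/hr × 1.3 hr = 131.3 mL → 131.3 mL × 0.5694761 mcg/mL = 74.77221 mcg
Stage 2: 111 mL/hr × 8 hr = 888 mL → 888 mL × 0.5694761 mcg/mL = 505.6948 mcg
Total = 74.77221 + 505.6948 = 580.467 mcg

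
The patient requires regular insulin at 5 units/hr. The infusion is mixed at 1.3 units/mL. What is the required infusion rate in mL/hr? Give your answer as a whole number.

4 mL/hr

Rate = 5 units/hr ÷ 1.3 units/mL = 3.846154 mL/hr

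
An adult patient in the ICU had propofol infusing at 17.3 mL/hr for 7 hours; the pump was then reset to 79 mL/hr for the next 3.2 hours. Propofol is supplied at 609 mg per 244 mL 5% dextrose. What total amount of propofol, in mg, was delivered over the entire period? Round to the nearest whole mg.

933 mg

Concentration = 609 mg ÷ 244 mL = 2.495902 mg/mL
Stage 1: 17.3 mL/hr × 7 hr = 121.1 mL → 121.1 mL × 2.495902 mg/mL = 302.2537 mg
Stage 2: 79 mL/hr × 3.2 hr = 252.8 mL → 252.8 mL × 2.495902 mg/mL = 630.9639 mg
Total = 302.2537 + 630.9639 = 933.2176 mg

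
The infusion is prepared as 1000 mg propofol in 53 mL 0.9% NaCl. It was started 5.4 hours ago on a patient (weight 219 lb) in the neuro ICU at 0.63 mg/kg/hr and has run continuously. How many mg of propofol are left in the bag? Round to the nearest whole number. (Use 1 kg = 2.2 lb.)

Weight = 219 lb ÷ 2.2 lb/kg = 99.54545 kg
Dose = 0.63 mg/kg/hr × 99.54545 kg = 62.71364 mg/hr
Concentration = 1000 mg ÷ 53 mL = 18.86792 mg/mL
Rate = 62.71364 mg/hr ÷ 18.86792 mg/mL = 3.323823 mL/hr
Volume infused = 3.323823 mL/hr × 5.4 hr = 17.94864 mL
Volume remaining = 53 − 17.94864 = 35.05136 mL
Drug remaining = 35.05136 mL × 18.86792 mg/mL = 661.3464 mg

661 mg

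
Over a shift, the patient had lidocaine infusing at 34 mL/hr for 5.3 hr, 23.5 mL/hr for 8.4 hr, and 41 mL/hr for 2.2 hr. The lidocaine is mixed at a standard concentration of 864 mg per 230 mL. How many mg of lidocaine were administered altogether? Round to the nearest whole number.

Concentration = 864 mg ÷ 230 mL = 3.756522 mg/mL
Stage 1: 34 mL/hr × 5.3 hr = 180.2 mL → 180.2 mL × 3.756522 mg/mL = 676.9252 mg
Stage 2: 23.5 mL/hr × 8.4 hr = 197.4 mL → 197.4 mL × 3.756522 mg/mL = 741.5374 mg
Stage 3: 41 mL/hr × 2.2 hr = 90.2 mL → 90.2 mL × 3.756522 mg/mL = 338.8383 mg
Total = 676.9252 + 741.5374 + 338.8383 = 1757.301 mg

1757 mg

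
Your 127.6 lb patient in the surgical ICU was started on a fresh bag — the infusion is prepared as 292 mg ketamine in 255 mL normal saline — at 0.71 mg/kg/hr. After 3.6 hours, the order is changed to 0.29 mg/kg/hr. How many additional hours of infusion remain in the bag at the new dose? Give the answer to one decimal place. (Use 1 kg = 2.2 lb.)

Initial rate:
Weight = 127.6 lb ÷ 2.2 lb/kg = 58 kg
Dose = 0.71 mg/kg/hr × 58 kg = 41.18 mg/hr
Concentration = 292 mg ÷ 255 mL = 1.145098 mg/mL
Rate = 41.18 mg/hr ÷ 1.145098 mg/mL = 35.96199 mL/hr
Volume infused so far = 35.96199 mL/hr × 3.6 hr = 129.4632 mL
Volume remaining = 255 − 129.4632 = 125.5368 mL
New rate:
Dose = 0.29 mg/kg/hr × 58 kg = 16.82 mg/hr
Rate = 16.82 mg/hr ÷ 1.145098 mg/mL = 14.6887 mL/hr
Time remaining = 125.5368 mL ÷ 14.6887 mL/hr = 8.546492 hr

8.5 hours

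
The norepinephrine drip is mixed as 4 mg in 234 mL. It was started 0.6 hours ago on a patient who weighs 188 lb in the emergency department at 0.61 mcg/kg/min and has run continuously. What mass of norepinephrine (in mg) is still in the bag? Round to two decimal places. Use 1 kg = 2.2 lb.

2.12 mg

Weight = 188 lb ÷ 2.2 lb/kg = 85.45455 kg
Dose = 0.61 mcg/kg/min × 85.45455 kg = 52.12727 mcg/min
52.12727 mcg/min × 60 min/hr = 3127.636 mcg/hr
Concentration = 4 mg ÷ 234 mL = 0.01709402 mg/mL = 17.09402 mcg/mL
Rate = 3127.636 mcg/hr ÷ 17.09402 mcg/mL = 182.9667 mL/hr
Volume infused = 182.9667 mL/hr × 0.6 hr = 109.78 mL
Volume remaining = 234 − 109.78 = 124.22 mL
Drug remaining = 124.22 mL × 17.09402 mcg/mL = 2123.418 mcg = 2.123418 mg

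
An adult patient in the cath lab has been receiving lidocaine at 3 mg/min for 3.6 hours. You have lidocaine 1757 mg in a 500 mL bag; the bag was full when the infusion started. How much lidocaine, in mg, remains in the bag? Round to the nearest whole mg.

1109 mg

3 mg/min × 60 min/hr = 180 mg/hr
Concentration = 1757 mg ÷ 500 mL = 3.514 mg/mL
Rate = 180 mg/hr ÷ 3.514 mg/mL = 51.22368 mL/hr
Volume infused = 51.22368 mL/hr × 3.6 hr = 184.4052 mL
Volume remaining = 500 − 184.4052 = 315.5948 mL
Drug remaining = 315.5948 mL × 3.514 mg/mL = 1109 mg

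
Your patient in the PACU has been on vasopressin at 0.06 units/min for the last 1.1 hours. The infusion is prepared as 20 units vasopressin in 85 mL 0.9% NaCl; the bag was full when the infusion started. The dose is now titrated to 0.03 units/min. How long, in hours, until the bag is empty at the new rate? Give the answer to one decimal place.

8.9 hours

Initial rate:
0.06 units/min × 60 min/hr = 3.6 units/hr
Concentration = 20 units ÷ 85 mL = 0.2352941 units/mL
Rate = 3.6 units/hr ÷ 0.2352941 units/mL = 15.3 mL/hr
Volume infused so far = 15.3 mL/hr × 1.1 hr = 16.83 mL
Volume remaining = 85 − 16.83 = 68.17 mL
New rate:
0.03 units/min × 60 min/hr = 1.8 units/hr
Rate = 1.8 units/hr ÷ 0.2352941 units/mL = 7.65 mL/hr
Time remaining = 68.17 mL ÷ 7.65 mL/hr = 8.911111 hr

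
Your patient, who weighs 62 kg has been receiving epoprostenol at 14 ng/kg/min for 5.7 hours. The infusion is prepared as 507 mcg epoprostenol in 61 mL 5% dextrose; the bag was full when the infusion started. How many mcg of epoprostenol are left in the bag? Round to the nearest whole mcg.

Dose = 14 ng/kg/min × 62 kg = 868 ng/min
868 ng/min × 60 min/hr = 52080 ng/hr
Concentration = 507 mcg ÷ 61 mL = 8.311475 mcg/mL = 8311.475 ng/mL
Rate = 52080 ng/hr ÷ 8311.475 ng/mL = 6.266036 mL/hr
Volume infused = 6.266036 mL/hr × 5.7 hr = 35.7164 mL
Volume remaining = 61 − 35.7164 = 25.2836 mL
Drug remaining = 25.2836 mL × 8311.475 ng/mL = 210144 ng = 210.144 mcg

210 mcg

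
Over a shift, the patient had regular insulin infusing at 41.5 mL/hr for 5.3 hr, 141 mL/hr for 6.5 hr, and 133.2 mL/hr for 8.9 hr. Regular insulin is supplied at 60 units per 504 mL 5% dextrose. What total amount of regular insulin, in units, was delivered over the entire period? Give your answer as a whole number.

Concentration = 60 units ÷ 504 mL = 0.1190476 units/mL
Stage 1: 41.5 mL/hr × 5.3 hr = 219.95 mL → 219.95 mL × 0.1190476 units/mL = 26.18452 units
Stage 2: 141 mL/hr × 6.5 hr = 916.5 mL → 916.5 mL × 0.1190476 units/mL = 109.1071 units
Stage 3: 133.2 mL/hr × 8.9 hr = 1185.48 mL → 1185.48 mL × 0.1190476 units/mL = 141.1286 units
Total = 26.18452 + 109.1071 + 141.1286 = 276.4202 units

276 units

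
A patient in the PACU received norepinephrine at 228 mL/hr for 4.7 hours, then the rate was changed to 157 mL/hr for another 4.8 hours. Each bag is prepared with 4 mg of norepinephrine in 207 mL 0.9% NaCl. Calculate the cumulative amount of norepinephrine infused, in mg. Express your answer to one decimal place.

Concentration = 4 mg ÷ 207 mL = 0.01932367 mg/mL
Stage 1: 228 mL/hr × 4.7 hr = 1071.6 mL → 1071.6 mL × 0.01932367 mg/mL = 20.70725 mg
Stage 2: 157 mL/hr × 4.8 hr = 753.6 mL → 753.6 mL × 0.01932367 mg/mL = 14.56232 mg
Total = 20.70725 + 14.56232 = 35.26957 mg

35.3 mg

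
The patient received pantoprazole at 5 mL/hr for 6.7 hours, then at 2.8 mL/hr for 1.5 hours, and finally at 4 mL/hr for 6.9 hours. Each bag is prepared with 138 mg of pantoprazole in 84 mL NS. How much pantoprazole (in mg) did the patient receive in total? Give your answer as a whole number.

107 mg

Concentration = 138 mg ÷ 84 mL = 1.642857 mg/mL
Stage 1: 5 mL/hr × 6.7 hr = 33.5 mL → 33.5 mL × 1.642857 mg/mL = 55.03571 mg
Stage 2: 2.8 mL/hr × 1.5 hr = 4.2 mL → 4.2 mL × 1.642857 mg/mL = 6.9 mg
Stage 3: 4 mL/hr × 6.9 hr = 27.6 mL → 27.6 mL × 1.642857 mg/mL = 45.34286 mg
Total = 55.03571 + 6.9 + 45.34286 = 107.2786 mg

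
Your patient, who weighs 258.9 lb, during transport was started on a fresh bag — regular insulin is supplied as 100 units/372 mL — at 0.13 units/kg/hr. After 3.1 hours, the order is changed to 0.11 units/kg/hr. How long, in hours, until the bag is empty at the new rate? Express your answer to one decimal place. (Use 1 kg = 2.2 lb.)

Initial rate:
Weight = 258.9 lb ÷ 2.2 lb/kg = 117.6818 kg
Dose = 0.13 units/kg/hr × 117.6818 kg = 15.29864 units/hr
Concentration = 100 units ÷ 372 mL = 0.2688172 units/mL
Rate = 15.29864 units/hr ÷ 0.2688172 units/mL = 56.91093 mL/hr
Volume infused so far = 56.91093 mL/hr × 3.1 hr = 176.4239 mL
Volume remaining = 372 − 176.4239 = 195.5761 mL
New rate:
Dose = 0.11 units/kg/hr × 117.6818 kg = 12.945 units/hr
Rate = 12.945 units/hr ÷ 0.2688172 units/mL = 48.1554 mL/hr
Time remaining = 195.5761 mL ÷ 48.1554 mL/hr = 4.061354 hr

4.1 hours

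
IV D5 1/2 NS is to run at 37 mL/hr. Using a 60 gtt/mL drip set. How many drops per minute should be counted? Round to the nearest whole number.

37 gtt/min

37 mL/hr ÷ 60 min/hr = 0.6166667 mL/min
0.6166667 mL/min × 60 gtt/mL = 37 gtt/min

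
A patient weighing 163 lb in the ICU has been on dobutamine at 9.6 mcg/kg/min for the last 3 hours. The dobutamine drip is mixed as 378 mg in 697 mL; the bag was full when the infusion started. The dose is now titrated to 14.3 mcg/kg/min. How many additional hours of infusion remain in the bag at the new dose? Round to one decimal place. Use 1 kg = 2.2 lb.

3.9 hours

Initial rate:
Weight = 163 lb ÷ 2.2 lb/kg = 74.09091 kg
Dose = 9.6 mcg/kg/min × 74.09091 kg = 711.2727 mcg/min
711.2727 mcg/min × 60 min/hr = 42676.36 mcg/hr
Concentration = 378 mg ÷ 697 mL = 0.5423242 mg/mL = 542.3242 mcg/mL
Rate = 42676.36 mcg/hr ÷ 542.3242 mcg/mL = 78.6916 mL/hr
Volume infused so far = 78.6916 mL/hr × 3 hr = 236.0748 mL
Volume remaining = 697 − 236.0748 = 460.9252 mL
New rate:
Dose = 14.3 mcg/kg/min × 74.09091 kg = 1059.5 mcg/min
1059.5 mcg/min × 60 min/hr = 63570 mcg/hr
Rate = 63570 mcg/hr ÷ 542.3242 mcg/mL = 117.2177 mL/hr
Time remaining = 460.9252 mL ÷ 117.2177 mL/hr = 3.932215 hr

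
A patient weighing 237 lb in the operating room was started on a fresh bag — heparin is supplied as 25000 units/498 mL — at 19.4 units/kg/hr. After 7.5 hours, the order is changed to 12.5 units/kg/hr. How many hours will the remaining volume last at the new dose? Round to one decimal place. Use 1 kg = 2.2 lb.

6.9 hours

Initial rate:
Weight = 237 lb ÷ 2.2 lb/kg = 107.7273 kg
Dose = 19.4 units/kg/hr × 107.7273 kg = 2089.909 units/hr
Concentration = 25000 units ÷ 498 mL = 50.2008 units/mL
Rate = 2089.909 units/hr ÷ 50.2008 units/mL = 41.63099 mL/hr
Volume infused so far = 41.63099 mL/hr × 7.5 hr = 312.2324 mL
Volume remaining = 498 − 312.2324 = 185.7676 mL
New rate:
Dose = 12.5 units/kg/hr × 107.7273 kg = 1346.591 units/hr
Rate = 1346.591 units/hr ÷ 50.2008 units/mL = 26.82409 mL/hr
Time remaining = 185.7676 mL ÷ 26.82409 mL/hr = 6.925401 hr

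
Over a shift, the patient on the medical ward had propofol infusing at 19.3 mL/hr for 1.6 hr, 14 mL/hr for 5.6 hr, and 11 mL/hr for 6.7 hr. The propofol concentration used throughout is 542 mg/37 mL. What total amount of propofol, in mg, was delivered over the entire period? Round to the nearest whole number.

2680 mg

Concentration = 542 mg ÷ 37 mL = 14.64865 mg/mL
Stage 1: 19.3 mL/hr × 1.6 hr = 30.88 mL → 30.88 mL × 14.64865 mg/mL = 452.3503 mg
Stage 2: 14 mL/hr × 5.6 hr = 78.4 mL → 78.4 mL × 14.64865 mg/mL = 1148.454 mg
Stage 3: 11 mL/hr × 6.7 hr = 73.7 mL → 73.7 mL × 14.64865 mg/mL = 1079.605 mg
Total = 452.3503 + 1148.454 + 1079.605 = 2680.41 mg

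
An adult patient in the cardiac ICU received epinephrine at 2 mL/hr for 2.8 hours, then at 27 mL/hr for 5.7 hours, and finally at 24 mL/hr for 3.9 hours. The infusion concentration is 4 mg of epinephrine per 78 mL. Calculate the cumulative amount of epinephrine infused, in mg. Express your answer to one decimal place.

Concentration = 4 mg ÷ 78 mL = 0.05128205 mg/mL
Stage 1: 2 mL/hr × 2.8 hr = 5.6 mL → 5.6 mL × 0.05128205 mg/mL = 0.2871795 mg
Stage 2: 27 mL/hr × 5.7 hr = 153.9 mL → 153.9 mL × 0.05128205 mg/mL = 7.892308 mg
Stage 3: 24 mL/hr × 3.9 hr = 93.6 mL → 93.6 mL × 0.05128205 mg/mL = 4.8 mg
Total = 0.2871795 + 7.892308 + 4.8 = 12.97949 mg

13.0 mg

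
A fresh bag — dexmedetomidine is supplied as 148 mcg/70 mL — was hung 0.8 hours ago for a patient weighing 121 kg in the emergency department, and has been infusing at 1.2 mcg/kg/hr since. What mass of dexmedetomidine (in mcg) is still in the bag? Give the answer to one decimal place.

31.8 mcg

Dose = 1.2 mcg/kg/hr × 121 kg = 145.2 mcg/hr
Concentration = 148 mcg ÷ 70 mL = 2.114286 mcg/mL
Rate = 145.2 mcg/hr ÷ 2.114286 mcg/mL = 68.67568 mL/hr
Volume infused = 68.67568 mL/hr × 0.8 hr = 54.94054 mL
Volume remaining = 70 − 54.94054 = 15.05946 mL
Drug remaining = 15.05946 mL × 2.114286 mcg/mL = 31.84 mcg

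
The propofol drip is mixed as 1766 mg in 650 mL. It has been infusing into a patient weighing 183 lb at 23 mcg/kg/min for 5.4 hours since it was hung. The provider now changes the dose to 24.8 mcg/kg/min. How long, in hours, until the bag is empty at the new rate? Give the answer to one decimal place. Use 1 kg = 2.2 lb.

Initial rate:
Weight = 183 lb ÷ 2.2 lb/kg = 83.18182 kg
Dose = 23 mcg/kg/min × 83.18182 kg = 1913.182 mcg/min
1913.182 mcg/min × 60 min/hr = 114790.9 mcg/hr
Concentration = 1766 mg ÷ 650 mL = 2.716923 mg/mL = 2716.923 mcg/mL
Rate = 114790.9 mcg/hr ÷ 2716.923 mcg/mL = 42.25033 mL/hr
Volume infused so far = 42.25033 mL/hr × 5.4 hr = 228.1518 mL
Volume remaining = 650 − 228.1518 = 421.8482 mL
New rate:
Dose = 24.8 mcg/kg/min × 83.18182 kg = 2062.909 mcg/min
2062.909 mcg/min × 60 min/hr = 123774.5 mcg/hr
Rate = 123774.5 mcg/hr ÷ 2716.923 mcg/mL = 45.55688 mL/hr
Time remaining = 421.8482 mL ÷ 45.55688 mL/hr = 9.259813 hr

9.3 hours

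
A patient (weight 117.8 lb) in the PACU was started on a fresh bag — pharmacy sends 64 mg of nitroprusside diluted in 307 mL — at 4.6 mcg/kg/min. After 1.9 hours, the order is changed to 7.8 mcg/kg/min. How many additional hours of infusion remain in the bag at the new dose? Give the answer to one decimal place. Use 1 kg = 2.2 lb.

Initial rate:
Weight = 117.8 lb ÷ 2.2 lb/kg = 53.54545 kg
Dose = 4.6 mcg/kg/min × 53.54545 kg = 246.3091 mcg/min
246.3091 mcg/min × 60 min/hr = 14778.55 mcg/hr
Concentration = 64 mg ÷ 307 mL = 0.2084691 mg/mL = 208.4691 mcg/mL
Rate = 14778.55 mcg/hr ÷ 208.4691 mcg/mL = 70.89084 mL/hr
Volume infused so far = 70.89084 mL/hr × 1.9 hr = 134.6926 mL
Volume remaining = 307 − 134.6926 = 172.3074 mL
New rate:
Dose = 7.8 mcg/kg/min × 53.54545 kg = 417.6545 mcg/min
417.6545 mcg/min × 60 min/hr = 25059.27 mcg/hr
Rate = 25059.27 mcg/hr ÷ 208.4691 mcg/mL = 120.2062 mL/hr
Time remaining = 172.3074 mL ÷ 120.2062 mL/hr = 1.433432 hr

1.4 hours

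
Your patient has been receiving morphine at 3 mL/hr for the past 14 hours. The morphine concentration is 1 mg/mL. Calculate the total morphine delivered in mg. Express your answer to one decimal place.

Drug rate = 3 mL/hr × 1 mg/mL = 3 mg/hr
Total = 3 mg/hr × 14 hr = 42 mg

42.0 mg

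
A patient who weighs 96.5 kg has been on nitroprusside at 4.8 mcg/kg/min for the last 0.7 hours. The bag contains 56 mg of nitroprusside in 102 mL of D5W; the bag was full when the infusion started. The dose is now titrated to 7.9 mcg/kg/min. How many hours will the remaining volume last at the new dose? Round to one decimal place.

0.8 hours

Initial rate:
Dose = 4.8 mcg/kg/min × 96.5 kg = 463.2 mcg/min
463.2 mcg/min × 60 min/hr = 27792 mcg/hr
Concentration = 56 mg ÷ 102 mL = 0.5490196 mg/mL = 549.0196 mcg/mL
Rate = 27792 mcg/hr ÷ 549.0196 mcg/mL = 50.62114 mL/hr
Volume infused so far = 50.62114 mL/hr × 0.7 hr = 35.4348 mL
Volume remaining = 102 − 35.4348 = 66.5652 mL
New rate:
Dose = 7.9 mcg/kg/min × 96.5 kg = 762.35 mcg/min
762.35 mcg/min × 60 min/hr = 45741 mcg/hr
Rate = 45741 mcg/hr ÷ 549.0196 mcg/mL = 83.31396 mL/hr
Time remaining = 66.5652 mL ÷ 83.31396 mL/hr = 0.7989681 hr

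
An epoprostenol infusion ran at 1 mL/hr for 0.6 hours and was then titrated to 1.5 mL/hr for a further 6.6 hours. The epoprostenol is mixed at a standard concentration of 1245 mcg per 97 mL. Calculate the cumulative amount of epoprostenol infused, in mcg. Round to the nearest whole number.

135 mcg

Concentration = 1245 mcg ÷ 97 mL = 12.83505 mcg/mL
Stage 1: 1 mL/hr × 0.6 hr = 0.6 mL → 0.6 mL × 12.83505 mcg/mL = 7.701031 mcg
Stage 2: 1.5 mL/hr × 6.6 hr = 9.9 mL → 9.9 mL × 12.83505 mcg/mL = 127.067 mcg
Total = 7.701031 + 127.067 = 134.768 mcg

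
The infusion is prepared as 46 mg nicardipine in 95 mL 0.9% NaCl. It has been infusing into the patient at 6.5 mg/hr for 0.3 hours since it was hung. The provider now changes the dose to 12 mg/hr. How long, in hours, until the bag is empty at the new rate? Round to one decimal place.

3.7 hours

Initial rate:
Concentration = 46 mg ÷ 95 mL = 0.4842105 mg/mL
Rate = 6.5 mg/hr ÷ 0.4842105 mg/mL = 13.42391 mL/hr
Volume infused so far = 13.42391 mL/hr × 0.3 hr = 4.027174 mL
Volume remaining = 95 − 4.027174 = 90.97283 mL
New rate:
Rate = 12 mg/hr ÷ 0.4842105 mg/mL = 24.78261 mL/hr
Time remaining = 90.97283 mL ÷ 24.78261 mL/hr = 3.670833 hr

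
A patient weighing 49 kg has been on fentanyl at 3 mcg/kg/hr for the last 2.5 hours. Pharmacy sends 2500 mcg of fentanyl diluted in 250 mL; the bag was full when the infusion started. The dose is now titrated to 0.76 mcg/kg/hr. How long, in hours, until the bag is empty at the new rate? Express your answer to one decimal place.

Initial rate:
Dose = 3 mcg/kg/hr × 49 kg = 147 mcg/hr
Concentration = 2500 mcg ÷ 250 mL = 10 mcg/mL
Rate = 147 mcg/hr ÷ 10 mcg/mL = 14.7 mL/hr
Volume infused so far = 14.7 mL/hr × 2.5 hr = 36.75 mL
Volume remaining = 250 − 36.75 = 213.25 mL
New rate:
Dose = 0.76 mcg/kg/hr × 49 kg = 37.24 mcg/hr
Rate = 37.24 mcg/hr ÷ 10 mcg/mL = 3.724 mL/hr
Time remaining = 213.25 mL ÷ 3.724 mL/hr = 57.26369 hr

57.3 hours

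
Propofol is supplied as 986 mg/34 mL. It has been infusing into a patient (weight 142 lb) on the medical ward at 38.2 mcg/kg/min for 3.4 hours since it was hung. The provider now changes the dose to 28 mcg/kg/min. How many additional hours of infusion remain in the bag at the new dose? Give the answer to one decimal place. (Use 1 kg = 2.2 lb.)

Initial rate:
Weight = 142 lb ÷ 2.2 lb/kg = 64.54545 kg
Dose = 38.2 mcg/kg/min × 64.54545 kg = 2465.636 mcg/min
2465.636 mcg/min × 60 min/hr = 147938.2 mcg/hr
Concentration = 986 mg ÷ 34 mL = 29 mg/mL = 29000 mcg/mL
Rate = 147938.2 mcg/hr ÷ 29000 mcg/mL = 5.101317 mL/hr
Volume infused so far = 5.101317 mL/hr × 3.4 hr = 17.34448 mL
Volume remaining = 34 − 17.34448 = 16.65552 mL
New rate:
Dose = 28 mcg/kg/min × 64.54545 kg = 1807.273 mcg/min
1807.273 mcg/min × 60 min/hr = 108436.4 mcg/hr
Rate = 108436.4 mcg/hr ÷ 29000 mcg/mL = 3.739185 mL/hr
Time remaining = 16.65552 mL ÷ 3.739185 mL/hr = 4.454319 hr

4.5 hours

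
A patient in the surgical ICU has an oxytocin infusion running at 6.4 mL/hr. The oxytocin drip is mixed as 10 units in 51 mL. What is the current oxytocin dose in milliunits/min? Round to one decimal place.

Concentration = 10 units ÷ 51 mL = 0.1960784 units/mL = 196.0784 milliunits/mL
Drug rate = 6.4 mL/hr × 196.0784 milliunits/mL = 1254.902 milliunits/hr
1254.902 milliunits/hr ÷ 60 min/hr = 20.91503 milliunits/min

20.9 milliunits/min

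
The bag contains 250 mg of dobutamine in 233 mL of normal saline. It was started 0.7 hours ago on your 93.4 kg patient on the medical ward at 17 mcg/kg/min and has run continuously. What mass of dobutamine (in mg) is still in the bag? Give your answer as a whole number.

Dose = 17 mcg/kg/min × 93.4 kg = 1587.8 mcg/min
1587.8 mcg/min × 60 min/hr = 95268 mcg/hr
Concentration = 250 mg ÷ 233 mL = 1.072961 mg/mL = 1072.961 mcg/mL
Rate = 95268 mcg/hr ÷ 1072.961 mcg/mL = 88.78978 mL/hr
Volume infused = 88.78978 mL/hr × 0.7 hr = 62.15284 mL
Volume remaining = 233 − 62.15284 = 170.8472 mL
Drug remaining = 170.8472 mL × 1072.961 mcg/mL = 183312.4 mcg = 183.3124 mg

183 mg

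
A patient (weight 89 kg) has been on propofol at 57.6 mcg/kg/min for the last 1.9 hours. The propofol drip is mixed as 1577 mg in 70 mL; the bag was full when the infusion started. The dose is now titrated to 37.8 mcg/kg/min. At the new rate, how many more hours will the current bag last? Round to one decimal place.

4.9 hours

Initial rate:
Dose = 57.6 mcg/kg/min × 89 kg = 5126.4 mcg/min
5126.4 mcg/min × 60 min/hr = 307584 mcg/hr
Concentration = 1577 mg ÷ 70 mL = 22.52857 mg/mL = 22528.57 mcg/mL
Rate = 307584 mcg/hr ÷ 22528.57 mcg/mL = 13.65306 mL/hr
Volume infused so far = 13.65306 mL/hr × 1.9 hr = 25.94082 mL
Volume remaining = 70 − 25.94082 = 44.05918 mL
New rate:
Dose = 37.8 mcg/kg/min × 89 kg = 3364.2 mcg/min
3364.2 mcg/min × 60 min/hr = 201852 mcg/hr
Rate = 201852 mcg/hr ÷ 22528.57 mcg/mL = 8.959822 mL/hr
Time remaining = 44.05918 mL ÷ 8.959822 mL/hr = 4.917417 hr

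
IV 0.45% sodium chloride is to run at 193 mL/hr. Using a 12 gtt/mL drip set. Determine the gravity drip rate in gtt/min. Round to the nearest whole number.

39 gtt/min

193 mL/hr ÷ 60 min/hr = 3.216667 mL/min
3.216667 mL/min × 12 gtt/mL = 38.6 gtt/min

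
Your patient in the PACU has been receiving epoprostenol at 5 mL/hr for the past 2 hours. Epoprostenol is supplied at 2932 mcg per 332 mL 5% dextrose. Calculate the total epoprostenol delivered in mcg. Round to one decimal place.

88.3 mcg

Concentration = 2932 mcg ÷ 332 mL = 8.831325 mcg/mL = 8831.325 ng/mL
Drug rate = 5 mL/hr × 8831.325 ng/mL = 44156.63 ng/hr
Total = 44156.63 ng/hr × 2 hr = 88313.25 ng = 88.31325 mcg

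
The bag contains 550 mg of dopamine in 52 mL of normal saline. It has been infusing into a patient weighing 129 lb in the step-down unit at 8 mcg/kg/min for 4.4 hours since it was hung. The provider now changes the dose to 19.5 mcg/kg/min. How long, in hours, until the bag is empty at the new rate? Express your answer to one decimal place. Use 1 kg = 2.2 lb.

Initial rate:
Weight = 129 lb ÷ 2.2 lb/kg = 58.63636 kg
Dose = 8 mcg/kg/min × 58.63636 kg = 469.0909 mcg/min
469.0909 mcg/min × 60 min/hr = 28145.45 mcg/hr
Concentration = 550 mg ÷ 52 mL = 10.57692 mg/mL = 10576.92 mcg/mL
Rate = 28145.45 mcg/hr ÷ 10576.92 mcg/mL = 2.661025 mL/hr
Volume infused so far = 2.661025 mL/hr × 4.4 hr = 11.70851 mL
Volume remaining = 52 − 11.70851 = 40.29149 mL
New rate:
Dose = 19.5 mcg/kg/min × 58.63636 kg = 1143.409 mcg/min
1143.409 mcg/min × 60 min/hr = 68604.55 mcg/hr
Rate = 68604.55 mcg/hr ÷ 10576.92 mcg/mL = 6.486248 mL/hr
Time remaining = 40.29149 mL ÷ 6.486248 mL/hr = 6.211833 hr

6.2 hours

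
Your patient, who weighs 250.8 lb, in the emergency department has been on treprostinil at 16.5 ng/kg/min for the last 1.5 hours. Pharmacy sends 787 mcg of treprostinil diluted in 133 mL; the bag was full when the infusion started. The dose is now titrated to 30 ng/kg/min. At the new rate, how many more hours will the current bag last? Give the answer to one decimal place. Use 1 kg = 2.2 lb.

3.0 hours

Initial rate:
Weight = 250.8 lb ÷ 2.2 lb/kg = 114 kg
Dose = 16.5 ng/kg/min × 114 kg = 1881 ng/min
1881 ng/min × 60 min/hr = 112860 ng/hr
Concentration = 787 mcg ÷ 133 mL = 5.917293 mcg/mL = 5917.293 ng/mL
Rate = 112860 ng/hr ÷ 5917.293 ng/mL = 19.07291 mL/hr
Volume infused so far = 19.07291 mL/hr × 1.5 hr = 28.60936 mL
Volume remaining = 133 − 28.60936 = 104.3906 mL
New rate:
Dose = 30 ng/kg/min × 114 kg = 3420 ng/min
3420 ng/min × 60 min/hr = 205200 ng/hr
Rate = 205200 ng/hr ÷ 5917.293 ng/mL = 34.67802 mL/hr
Time remaining = 104.3906 mL ÷ 34.67802 mL/hr = 3.010283 hr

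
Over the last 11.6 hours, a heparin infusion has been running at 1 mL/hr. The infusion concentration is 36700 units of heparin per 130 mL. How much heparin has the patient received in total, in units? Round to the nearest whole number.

3275 units

Concentration = 36700 units ÷ 130 mL = 282.3077 units/mL
Drug rate = 1 mL/hr × 282.3077 units/mL = 282.3077 units/hr
Total = 282.3077 units/hr × 11.6 hr = 3274.769 units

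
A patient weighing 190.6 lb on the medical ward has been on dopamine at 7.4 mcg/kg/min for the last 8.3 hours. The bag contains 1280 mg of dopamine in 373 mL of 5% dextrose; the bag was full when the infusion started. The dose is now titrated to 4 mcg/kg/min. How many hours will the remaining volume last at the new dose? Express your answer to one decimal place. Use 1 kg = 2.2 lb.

Initial rate:
Weight = 190.6 lb ÷ 2.2 lb/kg = 86.63636 kg
Dose = 7.4 mcg/kg/min × 86.63636 kg = 641.1091 mcg/min
641.1091 mcg/min × 60 min/hr = 38466.55 mcg/hr
Concentration = 1280 mg ÷ 373 mL = 3.431635 mg/mL = 3431.635 mcg/mL
Rate = 38466.55 mcg/hr ÷ 3431.635 mcg/mL = 11.20939 mL/hr
Volume infused so far = 11.20939 mL/hr × 8.3 hr = 93.03795 mL
Volume remaining = 373 − 93.03795 = 279.962 mL
New rate:
Dose = 4 mcg/kg/min × 86.63636 kg = 346.5455 mcg/min
346.5455 mcg/min × 60 min/hr = 20792.73 mcg/hr
Rate = 20792.73 mcg/hr ÷ 3431.635 mcg/mL = 6.059131 mL/hr
Time remaining = 279.962 mL ÷ 6.059131 mL/hr = 46.20499 hr

46.2 hours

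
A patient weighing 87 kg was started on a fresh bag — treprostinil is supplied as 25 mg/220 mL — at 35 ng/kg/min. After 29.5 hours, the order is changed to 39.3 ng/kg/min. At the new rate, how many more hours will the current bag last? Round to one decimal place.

95.6 hours

Initial rate:
Dose = 35 ng/kg/min × 87 kg = 3045 ng/min
3045 ng/min × 60 min/hr = 182700 ng/hr
Concentration = 25 mg ÷ 220 mL = 0.1136364 mg/mL = 113636.4 ng/mL
Rate = 182700 ng/hr ÷ 113636.4 ng/mL = 1.60776 mL/hr
Volume infused so far = 1.60776 mL/hr × 29.5 hr = 47.42892 mL
Volume remaining = 220 − 47.42892 = 172.5711 mL
New rate:
Dose = 39.3 ng/kg/min × 87 kg = 3419.1 ng/min
3419.1 ng/min × 60 min/hr = 205146 ng/hr
Rate = 205146 ng/hr ÷ 113636.4 ng/mL = 1.805285 mL/hr
Time remaining = 172.5711 mL ÷ 1.805285 mL/hr = 95.59216 hr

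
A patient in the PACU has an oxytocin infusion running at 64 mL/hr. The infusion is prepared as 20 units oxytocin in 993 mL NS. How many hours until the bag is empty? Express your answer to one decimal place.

Duration = 993 mL ÷ 64 mL/hr = 15.51562 hr

15.5 hours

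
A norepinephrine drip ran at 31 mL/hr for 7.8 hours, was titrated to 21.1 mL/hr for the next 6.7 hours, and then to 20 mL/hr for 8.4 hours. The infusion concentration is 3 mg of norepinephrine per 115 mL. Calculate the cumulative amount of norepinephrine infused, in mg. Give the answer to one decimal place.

14.4 mg

Concentration = 3 mg ÷ 115 mL = 0.02608696 mg/mL
Stage 1: 31 mL/hr × 7.8 hr = 241.8 mL → 241.8 mL × 0.02608696 mg/mL = 6.307826 mg
Stage 2: 21.1 mL/hr × 6.7 hr = 141.37 mL → 141.37 mL × 0.02608696 mg/mL = 3.687913 mg
Stage 3: 20 mL/hr × 8.4 hr = 168 mL → 168 mL × 0.02608696 mg/mL = 4.382609 mg
Total = 6.307826 + 3.687913 + 4.382609 = 14.37835 mg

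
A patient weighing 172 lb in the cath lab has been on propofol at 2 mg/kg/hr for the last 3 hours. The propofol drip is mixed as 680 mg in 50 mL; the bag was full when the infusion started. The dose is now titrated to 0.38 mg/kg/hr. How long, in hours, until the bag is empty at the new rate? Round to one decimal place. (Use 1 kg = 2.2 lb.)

Initial rate:
Weight = 172 lb ÷ 2.2 lb/kg = 78.18182 kg
Dose = 2 mg/kg/hr × 78.18182 kg = 156.3636 mg/hr
Concentration = 680 mg ÷ 50 mL = 13.6 mg/mL
Rate = 156.3636 mg/hr ÷ 13.6 mg/mL = 11.49733 mL/hr
Volume infused so far = 11.49733 mL/hr × 3 hr = 34.49198 mL
Volume remaining = 50 − 34.49198 = 15.50802 mL
New rate:
Dose = 0.38 mg/kg/hr × 78.18182 kg = 29.70909 mg/hr
Rate = 29.70909 mg/hr ÷ 13.6 mg/mL = 2.184492 mL/hr
Time remaining = 15.50802 mL ÷ 2.184492 mL/hr = 7.099143 hr

7.1 hours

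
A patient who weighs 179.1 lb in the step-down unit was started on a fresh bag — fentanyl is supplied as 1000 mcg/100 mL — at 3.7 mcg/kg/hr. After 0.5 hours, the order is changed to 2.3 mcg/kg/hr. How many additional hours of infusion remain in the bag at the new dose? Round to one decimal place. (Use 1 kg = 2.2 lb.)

Initial rate:
Weight = 179.1 lb ÷ 2.2 lb/kg = 81.40909 kg
Dose = 3.7 mcg/kg/hr × 81.40909 kg = 301.2136 mcg/hr
Concentration = 1000 mcg ÷ 100 mL = 10 mcg/mL
Rate = 301.2136 mcg/hr ÷ 10 mcg/mL = 30.12136 mL/hr
Volume infused so far = 30.12136 mL/hr × 0.5 hr = 15.06068 mL
Volume remaining = 100 − 15.06068 = 84.93932 mL
New rate:
Dose = 2.3 mcg/kg/hr × 81.40909 kg = 187.2409 mcg/hr
Rate = 187.2409 mcg/hr ÷ 10 mcg/mL = 18.72409 mL/hr
Time remaining = 84.93932 mL ÷ 18.72409 mL/hr = 4.536365 hr

4.5 hours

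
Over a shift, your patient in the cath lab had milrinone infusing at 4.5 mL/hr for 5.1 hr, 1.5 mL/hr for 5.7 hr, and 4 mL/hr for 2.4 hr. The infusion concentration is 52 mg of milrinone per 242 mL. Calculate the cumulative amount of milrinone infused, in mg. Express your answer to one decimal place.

8.8 mg

Concentration = 52 mg ÷ 242 mL = 0.214876 mg/mL
Stage 1: 4.5 mL/hr × 5.1 hr = 22.95 mL → 22.95 mL × 0.214876 mg/mL = 4.931405 mg
Stage 2: 1.5 mL/hr × 5.7 hr = 8.55 mL → 8.55 mL × 0.214876 mg/mL = 1.83719 mg
Stage 3: 4 mL/hr × 2.4 hr = 9.6 mL → 9.6 mL × 0.214876 mg/mL = 2.06281 mg
Total = 4.931405 + 1.83719 + 2.06281 = 8.831405 mg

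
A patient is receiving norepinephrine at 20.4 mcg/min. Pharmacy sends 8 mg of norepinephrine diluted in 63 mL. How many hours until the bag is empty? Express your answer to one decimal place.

20.4 mcg/min × 60 min/hr = 1224 mcg/hr
Concentration = 8 mg ÷ 63 mL = 0.1269841 mg/mL = 126.9841 mcg/mL
Rate = 1224 mcg/hr ÷ 126.9841 mcg/mL = 9.639 mL/hr
Duration = 63 mL ÷ 9.639 mL/hr = 6.535948 hr

6.5 hours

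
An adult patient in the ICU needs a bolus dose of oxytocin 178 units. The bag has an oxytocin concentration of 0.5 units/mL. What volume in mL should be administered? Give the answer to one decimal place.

Volume = 178 units ÷ 0.5 units/mL = 356 mL

356.0 mL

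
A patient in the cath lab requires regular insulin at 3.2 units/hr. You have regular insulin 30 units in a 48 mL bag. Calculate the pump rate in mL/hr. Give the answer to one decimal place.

Concentration = 30 units ÷ 48 mL = 0.625 units/mL
Rate = 3.2 units/hr ÷ 0.625 units/mL = 5.12 mL/hr

5.1 mL/hr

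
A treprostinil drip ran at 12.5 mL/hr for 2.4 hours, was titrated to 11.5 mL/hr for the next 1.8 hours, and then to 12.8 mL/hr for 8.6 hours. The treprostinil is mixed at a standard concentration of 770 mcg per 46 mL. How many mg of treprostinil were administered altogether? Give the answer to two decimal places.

Concentration = 770 mcg ÷ 46 mL = 16.73913 mcg/mL
Stage 1: 12.5 mL/hr × 2.4 hr = 30 mL → 30 mL × 16.73913 mcg/mL = 502.1739 mcg
Stage 2: 11.5 mL/hr × 1.8 hr = 20.7 mL → 20.7 mL × 16.73913 mcg/mL = 346.5 mcg
Stage 3: 12.8 mL/hr × 8.6 hr = 110.08 mL → 110.08 mL × 16.73913 mcg/mL = 1842.643 mcg
Total = 502.1739 + 346.5 + 1842.643 = 2691.317 mcg = 2.691317 mg

2.69 mg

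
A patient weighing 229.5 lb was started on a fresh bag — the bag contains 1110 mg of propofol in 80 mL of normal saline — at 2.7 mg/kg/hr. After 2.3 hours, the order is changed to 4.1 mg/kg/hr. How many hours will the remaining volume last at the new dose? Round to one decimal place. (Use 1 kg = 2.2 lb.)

1.1 hours

Initial rate:
Weight = 229.5 lb ÷ 2.2 lb/kg = 104.3182 kg
Dose = 2.7 mg/kg/hr × 104.3182 kg = 281.6591 mg/hr
Concentration = 1110 mg ÷ 80 mL = 13.875 mg/mL
Rate = 281.6591 mg/hr ÷ 13.875 mg/mL = 20.29975 mL/hr
Volume infused so far = 20.29975 mL/hr × 2.3 hr = 46.68943 mL
Volume remaining = 80 − 46.68943 = 33.31057 mL
New rate:
Dose = 4.1 mg/kg/hr × 104.3182 kg = 427.7045 mg/hr
Rate = 427.7045 mg/hr ÷ 13.875 mg/mL = 30.82555 mL/hr
Time remaining = 33.31057 mL ÷ 30.82555 mL/hr = 1.080615 hr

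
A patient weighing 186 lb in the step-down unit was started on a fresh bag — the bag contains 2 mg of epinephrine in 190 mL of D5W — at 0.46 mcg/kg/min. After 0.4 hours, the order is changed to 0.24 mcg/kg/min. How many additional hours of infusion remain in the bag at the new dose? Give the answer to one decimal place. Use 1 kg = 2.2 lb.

0.9 hours

Initial rate:
Weight = 186 lb ÷ 2.2 lb/kg = 84.54545 kg
Dose = 0.46 mcg/kg/min × 84.54545 kg = 38.89091 mcg/min
38.89091 mcg/min × 60 min/hr = 2333.455 mcg/hr
Concentration = 2 mg ÷ 190 mL = 0.01052632 mg/mL = 10.52632 mcg/mL
Rate = 2333.455 mcg/hr ÷ 10.52632 mcg/mL = 221.6782 mL/hr
Volume infused so far = 221.6782 mL/hr × 0.4 hr = 88.67127 mL
Volume remaining = 190 − 88.67127 = 101.3287 mL
New rate:
Dose = 0.24 mcg/kg/min × 84.54545 kg = 20.29091 mcg/min
20.29091 mcg/min × 60 min/hr = 1217.455 mcg/hr
Rate = 1217.455 mcg/hr ÷ 10.52632 mcg/mL = 115.6582 mL/hr
Time remaining = 101.3287 mL ÷ 115.6582 mL/hr = 0.8761051 hr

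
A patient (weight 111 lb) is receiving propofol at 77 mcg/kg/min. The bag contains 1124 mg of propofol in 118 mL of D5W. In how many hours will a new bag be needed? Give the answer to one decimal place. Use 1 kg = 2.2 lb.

4.8 hours

Weight = 111 lb ÷ 2.2 lb/kg = 50.45455 kg
Dose = 77 mcg/kg/min × 50.45455 kg = 3885 mcg/min
3885 mcg/min × 60 min/hr = 233100 mcg/hr
Concentration = 1124 mg ÷ 118 mL = 9.525424 mg/mL = 9525.424 mcg/mL
Rate = 233100 mcg/hr ÷ 9525.424 mcg/mL = 24.47135 mL/hr
Duration = 118 mL ÷ 24.47135 mL/hr = 4.821965 hr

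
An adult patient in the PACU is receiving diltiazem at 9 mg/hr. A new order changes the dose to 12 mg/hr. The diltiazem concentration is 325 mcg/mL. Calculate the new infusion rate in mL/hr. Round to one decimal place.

Concentration = 325 mcg/mL = 0.325 mg/mL
Rate = 12 mg/hr ÷ 0.325 mg/mL = 36.92308 mL/hr

36.9 mL/hr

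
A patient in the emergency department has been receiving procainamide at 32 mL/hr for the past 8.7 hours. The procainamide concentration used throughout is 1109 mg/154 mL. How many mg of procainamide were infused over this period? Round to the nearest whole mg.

2005 mg

Concentration = 1109 mg ÷ 154 mL = 7.201299 mg/mL
Drug rate = 32 mL/hr × 7.201299 mg/mL = 230.4416 mg/hr
Total = 230.4416 mg/hr × 8.7 hr = 2004.842 mg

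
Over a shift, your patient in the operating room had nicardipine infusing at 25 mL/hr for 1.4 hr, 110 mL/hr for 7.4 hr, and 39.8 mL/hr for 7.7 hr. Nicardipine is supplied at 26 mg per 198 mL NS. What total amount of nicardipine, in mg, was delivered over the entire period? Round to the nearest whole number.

152 mg

Concentration = 26 mg ÷ 198 mL = 0.1313131 mg/mL
Stage 1: 25 mL/hr × 1.4 hr = 35 mL → 35 mL × 0.1313131 mg/mL = 4.59596 mg
Stage 2: 110 mL/hr × 7.4 hr = 814 mL → 814 mL × 0.1313131 mg/mL = 106.8889 mg
Stage 3: 39.8 mL/hr × 7.7 hr = 306.46 mL → 306.46 mL × 0.1313131 mg/mL = 40.24222 mg
Total = 4.59596 + 106.8889 + 40.24222 = 151.7271 mg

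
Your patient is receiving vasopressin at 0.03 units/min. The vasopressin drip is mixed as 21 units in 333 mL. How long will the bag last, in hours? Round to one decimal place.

11.7 hours

0.03 units/min × 60 min/hr = 1.8 units/hr
Concentration = 21 units ÷ 333 mL = 0.06306306 units/mL
Rate = 1.8 units/hr ÷ 0.06306306 units/mL = 28.54286 mL/hr
Duration = 333 mL ÷ 28.54286 mL/hr = 11.66667 hr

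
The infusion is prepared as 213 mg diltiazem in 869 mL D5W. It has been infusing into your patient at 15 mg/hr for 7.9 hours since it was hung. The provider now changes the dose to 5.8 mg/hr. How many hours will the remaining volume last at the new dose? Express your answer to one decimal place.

Initial rate:
Concentration = 213 mg ÷ 869 mL = 0.2451093 mg/mL
Rate = 15 mg/hr ÷ 0.2451093 mg/mL = 61.19718 mL/hr
Volume infused so far = 61.19718 mL/hr × 7.9 hr = 483.4577 mL
Volume remaining = 869 − 483.4577 = 385.5423 mL
New rate:
Rate = 5.8 mg/hr ÷ 0.2451093 mg/mL = 23.66291 mL/hr
Time remaining = 385.5423 mL ÷ 23.66291 mL/hr = 16.2931 hr

16.3 hours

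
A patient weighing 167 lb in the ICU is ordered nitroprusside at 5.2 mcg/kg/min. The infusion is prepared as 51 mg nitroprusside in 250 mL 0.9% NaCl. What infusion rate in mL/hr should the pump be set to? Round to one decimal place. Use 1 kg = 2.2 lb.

Weight = 167 lb ÷ 2.2 lb/kg = 75.90909 kg
Dose = 5.2 mcg/kg/min × 75.90909 kg = 394.7273 mcg/min
394.7273 mcg/min × 60 min/hr = 23683.64 mcg/hr
Concentration = 51 mg ÷ 250 mL = 0.204 mg/mL = 204 mcg/mL
Rate = 23683.64 mcg/hr ÷ 204 mcg/mL = 116.0963 mL/hr

116.1 mL/hr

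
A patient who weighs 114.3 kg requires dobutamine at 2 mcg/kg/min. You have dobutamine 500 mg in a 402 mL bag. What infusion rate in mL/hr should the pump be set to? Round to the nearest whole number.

11 mL/hr

Dose = 2 mcg/kg/min × 114.3 kg = 228.6 mcg/min
228.6 mcg/min × 60 min/hr = 13716 mcg/hr
Concentration = 500 mg ÷ 402 mL = 1.243781 mg/mL = 1243.781 mcg/mL
Rate = 13716 mcg/hr ÷ 1243.781 mcg/mL = 11.02766 mL/hr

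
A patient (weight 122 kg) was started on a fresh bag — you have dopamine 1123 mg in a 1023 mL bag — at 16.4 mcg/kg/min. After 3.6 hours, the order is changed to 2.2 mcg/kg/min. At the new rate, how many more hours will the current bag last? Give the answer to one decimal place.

Initial rate:
Dose = 16.4 mcg/kg/min × 122 kg = 2000.8 mcg/min
2000.8 mcg/min × 60 min/hr = 120048 mcg/hr
Concentration = 1123 mg ÷ 1023 mL = 1.097752 mg/mL = 1097.752 mcg/mL
Rate = 120048 mcg/hr ÷ 1097.752 mcg/mL = 109.3581 mL/hr
Volume infused so far = 109.3581 mL/hr × 3.6 hr = 393.689 mL
Volume remaining = 1023 − 393.689 = 629.311 mL
New rate:
Dose = 2.2 mcg/kg/min × 122 kg = 268.4 mcg/min
268.4 mcg/min × 60 min/hr = 16104 mcg/hr
Rate = 16104 mcg/hr ÷ 1097.752 mcg/mL = 14.66998 mL/hr
Time remaining = 629.311 mL ÷ 14.66998 mL/hr = 42.89786 hr

42.9 hours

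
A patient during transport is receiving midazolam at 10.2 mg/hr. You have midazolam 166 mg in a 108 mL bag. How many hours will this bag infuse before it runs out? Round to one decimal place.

Concentration = 166 mg ÷ 108 mL = 1.537037 mg/mL
Rate = 10.2 mg/hr ÷ 1.537037 mg/mL = 6.636145 mL/hr
Duration = 108 mL ÷ 6.636145 mL/hr = 16.27451 hr

16.3 hours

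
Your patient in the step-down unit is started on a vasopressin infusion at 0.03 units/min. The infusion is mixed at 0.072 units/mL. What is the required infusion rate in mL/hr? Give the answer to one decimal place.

0.03 units/min × 60 min/hr = 1.8 units/hr
Rate = 1.8 units/hr ÷ 0.072 units/mL = 25 mL/hr

25.0 mL/hr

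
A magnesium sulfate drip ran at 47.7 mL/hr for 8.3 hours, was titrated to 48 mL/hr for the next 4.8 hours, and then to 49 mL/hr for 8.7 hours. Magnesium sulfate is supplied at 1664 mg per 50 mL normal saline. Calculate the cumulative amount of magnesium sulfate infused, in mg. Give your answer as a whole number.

Concentration = 1664 mg ÷ 50 mL = 33.28 mg/mL
Stage 1: 47.7 mL/hr × 8.3 hr = 395.91 mL → 395.91 mL × 33.28 mg/mL = 13175.88 mg
Stage 2: 48 mL/hr × 4.8 hr = 230.4 mL → 230.4 mL × 33.28 mg/mL = 7667.712 mg
Stage 3: 49 mL/hr × 8.7 hr = 426.3 mL → 426.3 mL × 33.28 mg/mL = 14187.26 mg
Total = 13175.88 + 7667.712 + 14187.26 = 35030.86 mg

35031 mg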